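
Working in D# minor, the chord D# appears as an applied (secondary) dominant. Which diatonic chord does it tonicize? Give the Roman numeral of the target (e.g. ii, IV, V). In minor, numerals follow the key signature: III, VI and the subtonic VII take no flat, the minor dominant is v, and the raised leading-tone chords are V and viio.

iv

The chord is a major triad on D#.
A dominant resolves down a perfect fifth: D# → G#. In D# minor, G# is scale degree 4, i.e. iv.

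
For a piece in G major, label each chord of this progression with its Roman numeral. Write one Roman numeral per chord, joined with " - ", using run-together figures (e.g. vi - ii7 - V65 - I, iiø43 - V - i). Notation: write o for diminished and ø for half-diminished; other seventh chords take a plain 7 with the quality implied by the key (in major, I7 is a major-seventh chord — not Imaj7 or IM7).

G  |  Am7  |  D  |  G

I - ii7 - V - I

G: major triad on G = scale degree 1 → I.
Am7: minor seventh chord on A = scale degree 2 → ii7.
D: root D is the dominant; major triad there is V.
G: major triad on G = scale degree 1 → I.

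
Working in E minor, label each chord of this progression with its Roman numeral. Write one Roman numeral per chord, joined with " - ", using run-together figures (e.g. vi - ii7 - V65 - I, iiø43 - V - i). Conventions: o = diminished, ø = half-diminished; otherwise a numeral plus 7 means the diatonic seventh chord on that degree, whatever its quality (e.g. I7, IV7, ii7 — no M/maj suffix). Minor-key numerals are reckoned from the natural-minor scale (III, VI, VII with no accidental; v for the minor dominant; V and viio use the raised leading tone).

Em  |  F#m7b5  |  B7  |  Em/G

i - iiø7 - V7 - i6

Em: minor triad on E = scale degree 1 → i.
F#m7b5: root F# is the supertonic; half-diminished seventh chord there is iiø7.
B7 has root B, degree 5 in E minor, so V7.
Em/G: root E is the tonic; minor triad there is i6.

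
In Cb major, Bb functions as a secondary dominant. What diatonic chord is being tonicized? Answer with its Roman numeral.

The chord is a major triad on Bb.
A dominant resolves down a perfect fifth: Bb → Eb. In Cb major, Eb is scale degree 3, i.e. iii.

iii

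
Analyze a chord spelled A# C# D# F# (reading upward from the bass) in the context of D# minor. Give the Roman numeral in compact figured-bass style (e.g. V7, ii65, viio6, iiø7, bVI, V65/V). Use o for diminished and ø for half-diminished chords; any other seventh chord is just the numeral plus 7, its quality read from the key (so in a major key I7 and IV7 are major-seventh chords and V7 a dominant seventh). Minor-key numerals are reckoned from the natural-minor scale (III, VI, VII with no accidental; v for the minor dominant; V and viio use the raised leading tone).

i43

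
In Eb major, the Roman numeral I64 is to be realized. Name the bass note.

Bb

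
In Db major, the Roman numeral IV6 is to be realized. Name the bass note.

Bb

IV in Db major has root Gb; the chord is Gb-Bb-Db.
The figure 6 means first inversion — the third is in the bass.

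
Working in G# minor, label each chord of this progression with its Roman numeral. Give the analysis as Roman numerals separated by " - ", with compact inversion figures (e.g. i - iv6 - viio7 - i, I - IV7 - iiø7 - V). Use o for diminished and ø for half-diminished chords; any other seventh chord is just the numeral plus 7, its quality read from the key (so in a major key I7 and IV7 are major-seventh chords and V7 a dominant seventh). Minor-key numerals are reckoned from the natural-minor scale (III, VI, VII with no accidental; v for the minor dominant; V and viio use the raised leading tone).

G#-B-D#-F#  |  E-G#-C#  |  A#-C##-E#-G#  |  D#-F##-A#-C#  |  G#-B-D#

i7 - iv6 - V7/V - V7 - i

G#-B-D#-F#: minor seventh chord on G# = scale degree 1 → i7.
E-G#-C# has root C#, degree 4 in G# minor, so iv6.
A#-C##-E#-G#: a dominant seventh chord on A#, the applied dominant of V → V7/V.
D#-F##-A#-C#: dominant seventh chord on D# = scale degree 5 → V7.
G#-B-D# has root G#, degree 1 in G# minor, so i.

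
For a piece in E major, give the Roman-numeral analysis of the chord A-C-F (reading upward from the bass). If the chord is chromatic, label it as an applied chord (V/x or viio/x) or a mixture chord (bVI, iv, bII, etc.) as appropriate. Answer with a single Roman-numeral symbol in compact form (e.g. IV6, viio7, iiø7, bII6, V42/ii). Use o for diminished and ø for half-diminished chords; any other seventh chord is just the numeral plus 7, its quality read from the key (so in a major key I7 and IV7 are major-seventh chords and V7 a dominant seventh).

The pitches F-A-C form a major triad rooted on F.
F is the lowered second degree of E major (diatonic 2 would be F#). This is the Neapolitan sixth — a major triad on the lowered second degree, here in its customary first inversion.
With A in the bass the chord is in first inversion, so the figured bass is 6.

bII6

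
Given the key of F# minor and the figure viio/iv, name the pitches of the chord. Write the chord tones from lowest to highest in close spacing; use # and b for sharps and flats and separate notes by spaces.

A# C# E

viio/iv is a secondary leading-tone chord. The target iv is B in F# minor; the applied chord is rooted a semitone below, on A#.
Building a diminished triad on A# gives A#-C#-E.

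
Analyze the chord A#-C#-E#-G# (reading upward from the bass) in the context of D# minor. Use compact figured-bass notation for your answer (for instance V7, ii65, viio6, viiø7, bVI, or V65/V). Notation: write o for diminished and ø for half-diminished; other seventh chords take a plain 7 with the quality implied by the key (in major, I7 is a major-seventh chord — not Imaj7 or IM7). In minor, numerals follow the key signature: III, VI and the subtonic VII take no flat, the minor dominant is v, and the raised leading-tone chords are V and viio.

v7

The pitches A#-C#-E#-G# form a minor seventh chord rooted on A#.
In D# minor, A# is the dominant; the diatonic minor seventh chord there is v7.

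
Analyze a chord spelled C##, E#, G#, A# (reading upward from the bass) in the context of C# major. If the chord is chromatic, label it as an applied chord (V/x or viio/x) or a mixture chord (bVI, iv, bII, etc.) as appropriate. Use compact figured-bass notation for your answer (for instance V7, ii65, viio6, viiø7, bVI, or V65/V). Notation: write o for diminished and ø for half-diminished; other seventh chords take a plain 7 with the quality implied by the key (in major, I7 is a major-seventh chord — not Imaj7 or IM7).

V65/ii

Stacked in thirds the chord is A#-C##-E#-G#: a dominant seventh chord on A#.
A# is not a diatonic chord root with this quality in C# major, but it lies a perfect fifth above D# (ii), so the chord functions as an applied dominant of ii.
With C## in the bass the chord is in first inversion, so the figured bass is 65.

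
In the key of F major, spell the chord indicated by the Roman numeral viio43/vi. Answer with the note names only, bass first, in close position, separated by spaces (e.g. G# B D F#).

viio43/vi is a secondary leading-tone chord. The target vi is D in F major; the applied chord is rooted a semitone below, on C#.
Building a fully diminished seventh chord on C# gives C#-E-G-Bb.
With the 43 figure the chord is in second inversion; from the bass G upward in close position it reads G-Bb-C#-E.

G Bb C# E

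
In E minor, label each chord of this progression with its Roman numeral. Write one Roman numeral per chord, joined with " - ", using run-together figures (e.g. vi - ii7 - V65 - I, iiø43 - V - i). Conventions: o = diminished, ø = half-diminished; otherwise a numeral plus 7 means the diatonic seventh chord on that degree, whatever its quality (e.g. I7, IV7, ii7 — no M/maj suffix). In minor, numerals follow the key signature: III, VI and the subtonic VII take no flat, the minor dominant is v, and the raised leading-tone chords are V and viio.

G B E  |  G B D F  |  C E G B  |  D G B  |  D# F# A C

i6 - V7/VI - VI7 - III64 - viio7

G-B-E: root E is the tonic; minor triad there is i6.
G-B-D-F is the secondary dominant of VI (dominant seventh chord on G): V7/VI.
C-E-G-B: root C is the submediant; major seventh chord there is VI7.
D-G-B: major triad on G = scale degree 3 → III64.
D#-F#-A-C: fully diminished seventh chord on D# = scale degree 7 → viio7.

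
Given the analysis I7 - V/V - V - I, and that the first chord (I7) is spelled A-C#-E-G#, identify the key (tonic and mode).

A major

The chord Amaj7 is a major seventh chord rooted on A; its label is I7.
If A is scale degree 1 and the mode makes that degree carry a major seventh chord, the tonic is A and the mode is major.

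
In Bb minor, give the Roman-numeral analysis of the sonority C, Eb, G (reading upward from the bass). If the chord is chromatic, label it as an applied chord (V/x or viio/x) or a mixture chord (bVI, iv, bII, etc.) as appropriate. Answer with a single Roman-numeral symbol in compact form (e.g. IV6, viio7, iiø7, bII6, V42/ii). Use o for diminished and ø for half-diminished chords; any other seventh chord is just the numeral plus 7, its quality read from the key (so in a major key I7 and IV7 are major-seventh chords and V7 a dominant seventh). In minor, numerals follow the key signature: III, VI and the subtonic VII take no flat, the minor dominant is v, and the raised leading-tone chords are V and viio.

ii

The pitches C-Eb-G form a minor triad rooted on C.
C is the second degree of Bb minor. This is the minor supertonic, borrowed from the parallel major (the Dorian ii).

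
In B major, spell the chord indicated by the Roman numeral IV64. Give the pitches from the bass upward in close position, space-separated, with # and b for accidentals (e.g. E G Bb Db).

B E G#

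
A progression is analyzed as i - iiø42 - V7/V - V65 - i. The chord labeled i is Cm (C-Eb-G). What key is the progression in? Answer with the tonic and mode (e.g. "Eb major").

C minor

The chord Cm is a minor triad rooted on C; its label is i.
If C is scale degree 1 and the mode makes that degree carry a minor triad, the tonic is C and the mode is minor.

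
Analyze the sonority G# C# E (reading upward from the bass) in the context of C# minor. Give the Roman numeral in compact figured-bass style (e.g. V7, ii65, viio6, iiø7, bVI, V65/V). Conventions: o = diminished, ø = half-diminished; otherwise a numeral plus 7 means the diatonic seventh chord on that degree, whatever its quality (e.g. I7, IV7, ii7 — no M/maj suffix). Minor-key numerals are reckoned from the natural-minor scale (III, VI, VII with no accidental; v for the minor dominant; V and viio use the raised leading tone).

Stacked in thirds the chord is C#-E-G#: a minor triad on C#.
C# is scale degree 1 in C# minor, and a minor triad on that degree is written i.
With G# in the bass the chord is in second inversion, so the figured bass is 64.

i64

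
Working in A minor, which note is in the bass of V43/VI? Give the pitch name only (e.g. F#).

The applied chord V43/VI is rooted on C: C-E-G-Bb.
The figure 43 means second inversion — the fifth is in the bass.

G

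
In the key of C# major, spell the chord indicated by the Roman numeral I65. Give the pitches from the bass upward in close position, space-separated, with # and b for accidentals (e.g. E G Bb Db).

E# G# B# C#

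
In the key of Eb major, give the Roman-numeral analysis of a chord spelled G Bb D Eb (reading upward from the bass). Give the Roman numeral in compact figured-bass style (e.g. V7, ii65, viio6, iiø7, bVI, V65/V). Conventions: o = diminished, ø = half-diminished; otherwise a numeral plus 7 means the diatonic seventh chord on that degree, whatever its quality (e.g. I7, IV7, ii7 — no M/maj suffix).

The pitches Eb-G-Bb-D form a major seventh chord rooted on Eb.
In Eb major, Eb is the tonic; the diatonic major seventh chord there is I7.
With G in the bass the chord is in first inversion, so the figured bass is 65.

I65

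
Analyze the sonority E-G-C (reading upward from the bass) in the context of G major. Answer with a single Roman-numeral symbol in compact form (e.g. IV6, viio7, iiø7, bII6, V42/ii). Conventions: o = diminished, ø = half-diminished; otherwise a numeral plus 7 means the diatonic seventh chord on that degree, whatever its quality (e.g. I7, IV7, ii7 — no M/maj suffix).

IV6

The pitches C-E-G form a major triad rooted on C.
C is scale degree 4 in G major, and a major triad on that degree is written IV.
With E in the bass the chord is in first inversion, so the figured bass is 6.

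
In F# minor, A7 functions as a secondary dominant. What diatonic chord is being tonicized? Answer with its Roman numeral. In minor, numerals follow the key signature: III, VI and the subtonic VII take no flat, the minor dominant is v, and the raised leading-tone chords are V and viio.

VI

The chord is a dominant seventh chord on A.
A dominant resolves down a perfect fifth: A → D. In F# minor, D is scale degree 6, i.e. VI.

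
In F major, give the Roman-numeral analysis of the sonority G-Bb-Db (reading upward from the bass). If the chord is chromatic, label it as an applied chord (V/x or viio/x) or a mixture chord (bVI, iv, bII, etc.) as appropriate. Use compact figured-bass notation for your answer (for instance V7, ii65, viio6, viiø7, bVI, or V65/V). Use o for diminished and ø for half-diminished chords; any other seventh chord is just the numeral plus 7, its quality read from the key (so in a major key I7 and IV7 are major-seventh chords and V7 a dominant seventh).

Stacked in thirds the chord is G-Bb-Db: a diminished triad on G.
G is the second degree of F major. This is the diminished supertonic triad, borrowed from the parallel minor.

iio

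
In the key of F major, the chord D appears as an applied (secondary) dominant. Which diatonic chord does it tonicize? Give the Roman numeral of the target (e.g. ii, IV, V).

The chord is a major triad on D.
A dominant resolves down a perfect fifth: D → G. In F major, G is scale degree 2, i.e. ii.

ii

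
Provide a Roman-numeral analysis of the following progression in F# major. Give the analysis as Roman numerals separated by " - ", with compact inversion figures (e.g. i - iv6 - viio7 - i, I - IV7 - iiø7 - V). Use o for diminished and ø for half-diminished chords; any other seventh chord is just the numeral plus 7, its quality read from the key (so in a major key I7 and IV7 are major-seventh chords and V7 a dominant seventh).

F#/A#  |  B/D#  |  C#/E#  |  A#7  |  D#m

F#/A#: major triad on F# = scale degree 1 → I6.
B/D#: major triad on B = scale degree 4 → IV6.
C#/E#: major triad on C# = scale degree 5 → V6.
A#7 is the secondary dominant of vi (dominant seventh chord on A#): V7/vi.
D#m: minor triad on D# = scale degree 6 → vi.

I6 - IV6 - V6 - V7/vi - vi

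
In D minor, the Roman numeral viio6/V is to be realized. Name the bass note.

B

The applied chord viio6/V is rooted on G#: G#-B-D.
The figure 6 means first inversion — the third is in the bass.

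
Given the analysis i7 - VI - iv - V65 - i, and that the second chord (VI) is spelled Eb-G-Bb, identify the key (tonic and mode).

G minor

The chord Eb is a major triad rooted on Eb; its label is VI.
If Eb is scale degree 6 and the mode makes that degree carry a major triad, the tonic is G and the mode is minor.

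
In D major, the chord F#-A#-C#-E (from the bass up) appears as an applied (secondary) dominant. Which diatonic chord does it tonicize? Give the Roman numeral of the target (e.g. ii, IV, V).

vi

The chord is a dominant seventh chord on F#.
A dominant resolves down a perfect fifth: F# → B. In D major, B is scale degree 6, i.e. vi.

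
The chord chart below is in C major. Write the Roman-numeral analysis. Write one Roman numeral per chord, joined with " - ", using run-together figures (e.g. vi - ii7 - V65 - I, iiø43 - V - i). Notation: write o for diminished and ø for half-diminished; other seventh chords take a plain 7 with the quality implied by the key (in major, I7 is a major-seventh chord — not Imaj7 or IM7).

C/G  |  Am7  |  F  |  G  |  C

I64 - vi7 - IV - V - I

C/G: major triad on C = scale degree 1 → I64.
Am7: minor seventh chord on A = scale degree 6 → vi7.
F: major triad on F = scale degree 4 → IV.
G has root G, degree 5 in C major, so V.
C has root C, degree 1 in C major, so I.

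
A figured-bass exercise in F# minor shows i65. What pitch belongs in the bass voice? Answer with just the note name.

A

i in F# minor has root F#; the chord is F#-A-C#-E.
The figure 65 means first inversion — the third is in the bass.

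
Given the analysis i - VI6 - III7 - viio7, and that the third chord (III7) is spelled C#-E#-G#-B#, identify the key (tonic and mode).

A# minor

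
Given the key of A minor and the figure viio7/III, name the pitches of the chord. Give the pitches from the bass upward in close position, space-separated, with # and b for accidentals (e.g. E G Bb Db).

The slash marks an applied leading-tone chord: viio of III. In A minor, III is C, so the leading tone to it is B, a half step below.
Building a fully diminished seventh chord on B gives B-D-F-Ab.

B D F Ab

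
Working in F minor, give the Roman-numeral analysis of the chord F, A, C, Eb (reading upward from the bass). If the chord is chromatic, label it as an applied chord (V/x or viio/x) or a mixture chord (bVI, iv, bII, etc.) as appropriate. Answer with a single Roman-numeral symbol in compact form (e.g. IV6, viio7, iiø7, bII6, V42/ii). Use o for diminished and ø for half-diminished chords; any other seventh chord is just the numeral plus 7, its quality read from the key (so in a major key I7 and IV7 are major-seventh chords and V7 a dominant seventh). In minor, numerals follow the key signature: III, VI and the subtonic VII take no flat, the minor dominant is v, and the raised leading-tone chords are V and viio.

V7/iv

The pitches F-A-C-Eb form a dominant seventh chord rooted on F.
F is not a diatonic chord root with this quality in F minor, but it lies a perfect fifth above Bb (iv), so the chord functions as an applied dominant of iv.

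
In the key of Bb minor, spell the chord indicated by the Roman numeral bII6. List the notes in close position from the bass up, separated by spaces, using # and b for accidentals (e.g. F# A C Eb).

Eb Gb Cb

Scale degree 2 in Bb minor is C; lowering it a half step gives Cb. bII6 is the Neapolitan sixth — a major triad on the lowered second degree, here in its customary first inversion.
So the chord is Cb-Eb-Gb, a major triad.
The figured bass 6 indicates first inversion, placing the third (Eb) in the bass: Eb-Gb-Cb.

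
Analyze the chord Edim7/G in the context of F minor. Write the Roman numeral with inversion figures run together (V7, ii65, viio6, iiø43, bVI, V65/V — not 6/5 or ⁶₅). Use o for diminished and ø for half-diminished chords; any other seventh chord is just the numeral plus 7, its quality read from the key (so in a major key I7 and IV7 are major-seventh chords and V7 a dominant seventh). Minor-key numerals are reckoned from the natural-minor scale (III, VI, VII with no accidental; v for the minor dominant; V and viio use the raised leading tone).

viio65

The pitches E-G-Bb-Db form a fully diminished seventh chord rooted on E.
E is scale degree 7 in F minor, and a fully diminished seventh chord on that degree is written viio7.
With G in the bass the chord is in first inversion, so the figured bass is 65.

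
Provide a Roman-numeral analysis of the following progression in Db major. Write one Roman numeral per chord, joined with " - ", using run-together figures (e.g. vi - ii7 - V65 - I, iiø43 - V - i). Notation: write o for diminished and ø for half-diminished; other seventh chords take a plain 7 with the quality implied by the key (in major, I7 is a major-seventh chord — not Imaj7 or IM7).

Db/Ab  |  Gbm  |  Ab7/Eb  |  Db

I64 - iv - V43 - I

Db/Ab has root Db, degree 1 in Db major, so I64.
Gbm: Gb with this quality isn't in the key; it's iv, borrowed from the parallel minor.
Ab7/Eb has root Ab, degree 5 in Db major, so V43.
Db: major triad on Db = scale degree 1 → I.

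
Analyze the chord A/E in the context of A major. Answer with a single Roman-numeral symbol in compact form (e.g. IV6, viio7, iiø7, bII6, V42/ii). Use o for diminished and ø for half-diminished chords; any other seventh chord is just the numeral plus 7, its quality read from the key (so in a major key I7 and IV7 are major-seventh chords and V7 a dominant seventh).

I64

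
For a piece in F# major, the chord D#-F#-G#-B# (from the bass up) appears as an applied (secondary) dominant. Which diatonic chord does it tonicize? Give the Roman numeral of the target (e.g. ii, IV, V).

V

The chord is a dominant seventh chord on G#.
A dominant resolves down a perfect fifth: G# → C#. In F# major, C# is scale degree 5, i.e. V.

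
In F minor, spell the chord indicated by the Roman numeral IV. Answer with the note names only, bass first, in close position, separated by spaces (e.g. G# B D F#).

Bb D F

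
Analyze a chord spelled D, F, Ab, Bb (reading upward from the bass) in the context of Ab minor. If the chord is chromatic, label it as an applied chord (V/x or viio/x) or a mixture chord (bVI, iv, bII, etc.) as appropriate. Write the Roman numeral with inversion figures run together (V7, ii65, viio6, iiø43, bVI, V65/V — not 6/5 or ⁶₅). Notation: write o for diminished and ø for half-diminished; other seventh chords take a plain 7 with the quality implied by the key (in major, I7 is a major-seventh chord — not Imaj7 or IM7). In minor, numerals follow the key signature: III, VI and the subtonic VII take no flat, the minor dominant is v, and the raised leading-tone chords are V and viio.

V65/V

The pitches Bb-D-F-Ab form a dominant seventh chord rooted on Bb.
Bb is not a diatonic chord root with this quality in Ab minor, but it lies a perfect fifth above Eb (V), so the chord functions as an applied dominant of V.
With D in the bass the chord is in first inversion, so the figured bass is 65.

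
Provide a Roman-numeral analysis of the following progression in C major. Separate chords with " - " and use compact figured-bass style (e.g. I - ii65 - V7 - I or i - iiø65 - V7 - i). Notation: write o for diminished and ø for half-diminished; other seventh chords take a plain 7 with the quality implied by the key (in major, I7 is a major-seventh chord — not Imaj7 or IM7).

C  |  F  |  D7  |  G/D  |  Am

I - IV - V7/V - V64 - vi

C: major triad on C = scale degree 1 → I.
F has root F, degree 4 in C major, so IV.
D7: chromatic; D is V of V, so V7/V.
G/D: root G is the dominant; major triad there is V64.
Am: root A is the submediant; minor triad there is vi.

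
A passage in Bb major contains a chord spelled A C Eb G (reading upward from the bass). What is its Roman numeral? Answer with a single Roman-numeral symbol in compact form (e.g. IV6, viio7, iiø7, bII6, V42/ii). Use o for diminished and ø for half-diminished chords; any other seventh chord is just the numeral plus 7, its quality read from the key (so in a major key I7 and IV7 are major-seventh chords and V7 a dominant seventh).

Stacked in thirds the chord is A-C-Eb-G: a half-diminished seventh chord on A.
A is scale degree 7 in Bb major, and a half-diminished seventh chord on that degree is written viiø7.

viiø7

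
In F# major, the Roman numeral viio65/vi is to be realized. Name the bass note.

E#

The applied chord viio65/vi is rooted on C##: C##-E#-G#-B.
The figure 65 means first inversion — the third is in the bass.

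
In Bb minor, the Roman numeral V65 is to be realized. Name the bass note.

A

V in Bb minor has root F; the chord is F-A-C-Eb.
The figure 65 means first inversion — the third is in the bass.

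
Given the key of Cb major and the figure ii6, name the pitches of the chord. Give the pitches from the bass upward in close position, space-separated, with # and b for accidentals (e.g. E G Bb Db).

Fb Ab Db

In Cb major, the supertonic is Db, and the diatonic chord built there is a minor triad.
That chord is spelled Db-Fb-Ab.
With the 6 figure the chord is in first inversion; from the bass Fb upward in close position it reads Fb-Ab-Db.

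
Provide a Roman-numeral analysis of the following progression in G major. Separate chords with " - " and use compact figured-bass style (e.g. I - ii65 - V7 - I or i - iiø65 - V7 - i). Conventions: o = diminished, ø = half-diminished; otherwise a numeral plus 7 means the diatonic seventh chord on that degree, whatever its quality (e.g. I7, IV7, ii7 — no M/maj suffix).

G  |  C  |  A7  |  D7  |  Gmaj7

I - IV - V7/V - V7 - I7

G: major triad on G = scale degree 1 → I.
C: root C is the subdominant; major triad there is IV.
A7: a dominant seventh chord on A, the applied dominant of V → V7/V.
D7: dominant seventh chord on D = scale degree 5 → V7.
Gmaj7 has root G, degree 1 in G major, so I7.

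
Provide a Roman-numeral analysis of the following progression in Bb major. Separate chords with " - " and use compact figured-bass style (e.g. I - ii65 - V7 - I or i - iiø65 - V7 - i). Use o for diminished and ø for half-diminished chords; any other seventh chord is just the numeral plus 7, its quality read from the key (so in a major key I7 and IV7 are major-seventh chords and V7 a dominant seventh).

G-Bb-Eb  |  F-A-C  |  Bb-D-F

G-Bb-Eb: major triad on Eb = scale degree 4 → IV6.
F-A-C: major triad on F = scale degree 5 → V.
Bb-D-F: root Bb is the tonic; major triad there is I.

IV6 - V - I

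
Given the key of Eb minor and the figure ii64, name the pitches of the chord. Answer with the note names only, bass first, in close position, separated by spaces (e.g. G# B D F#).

C F Ab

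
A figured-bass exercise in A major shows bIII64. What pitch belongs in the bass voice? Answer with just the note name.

G

bIII in A major has root C; the chord is C-E-G.
The figure 64 means second inversion — the fifth is in the bass.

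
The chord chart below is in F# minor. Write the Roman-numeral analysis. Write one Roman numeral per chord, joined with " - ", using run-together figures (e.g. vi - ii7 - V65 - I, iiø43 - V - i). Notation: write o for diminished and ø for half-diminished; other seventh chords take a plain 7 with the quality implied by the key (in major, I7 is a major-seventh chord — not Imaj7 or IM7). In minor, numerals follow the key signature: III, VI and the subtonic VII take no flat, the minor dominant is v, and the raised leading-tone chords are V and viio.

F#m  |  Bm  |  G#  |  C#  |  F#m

i - iv - V/V - V - i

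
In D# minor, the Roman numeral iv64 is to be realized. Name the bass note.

D#

iv in D# minor has root G#; the chord is G#-B-D#.
The figure 64 means second inversion — the fifth is in the bass.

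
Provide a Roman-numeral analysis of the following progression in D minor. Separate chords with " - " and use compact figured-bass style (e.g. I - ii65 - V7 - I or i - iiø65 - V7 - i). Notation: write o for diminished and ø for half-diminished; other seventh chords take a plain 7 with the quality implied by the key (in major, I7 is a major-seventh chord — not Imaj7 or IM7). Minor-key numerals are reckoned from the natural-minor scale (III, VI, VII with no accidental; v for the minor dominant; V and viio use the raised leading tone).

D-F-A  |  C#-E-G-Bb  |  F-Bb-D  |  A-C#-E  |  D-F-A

D-F-A: root D is the tonic; minor triad there is i.
C#-E-G-Bb has root C#, degree 7 in D minor, so viio7.
F-Bb-D has root Bb, degree 6 in D minor, so VI64.
A-C#-E has root A, degree 5 in D minor, so V.
D-F-A: root D is the tonic; minor triad there is i.

i - viio7 - VI64 - V - i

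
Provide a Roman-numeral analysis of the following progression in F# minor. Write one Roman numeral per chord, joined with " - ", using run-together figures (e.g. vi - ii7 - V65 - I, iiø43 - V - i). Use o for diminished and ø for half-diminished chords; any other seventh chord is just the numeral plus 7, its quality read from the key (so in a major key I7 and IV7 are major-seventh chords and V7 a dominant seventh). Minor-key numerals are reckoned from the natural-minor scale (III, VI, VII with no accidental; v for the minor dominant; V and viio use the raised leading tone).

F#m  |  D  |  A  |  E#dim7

i - VI - III - viio7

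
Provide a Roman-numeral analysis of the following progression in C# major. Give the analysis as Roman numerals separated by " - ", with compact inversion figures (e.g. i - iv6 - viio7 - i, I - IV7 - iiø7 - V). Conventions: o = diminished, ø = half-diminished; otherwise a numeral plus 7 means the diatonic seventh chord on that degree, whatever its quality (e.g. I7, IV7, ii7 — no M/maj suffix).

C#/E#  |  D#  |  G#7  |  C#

C#/E#: major triad on C# = scale degree 1 → I6.
D# is the secondary dominant of V (major triad on D#): V/V.
G#7 has root G#, degree 5 in C# major, so V7.
C#: root C# is the tonic; major triad there is I.

I6 - V/V - V7 - I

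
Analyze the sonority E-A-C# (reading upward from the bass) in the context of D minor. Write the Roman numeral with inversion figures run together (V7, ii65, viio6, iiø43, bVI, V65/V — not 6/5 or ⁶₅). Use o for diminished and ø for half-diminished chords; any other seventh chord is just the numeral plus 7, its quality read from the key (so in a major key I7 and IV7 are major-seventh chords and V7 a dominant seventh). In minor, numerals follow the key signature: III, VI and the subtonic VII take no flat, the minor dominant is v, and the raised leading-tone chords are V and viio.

V64

The pitches A-C#-E form a major triad rooted on A.
A is scale degree 5 in D minor, and a major triad on that degree is written V.
With E in the bass the chord is in second inversion, so the figured bass is 64.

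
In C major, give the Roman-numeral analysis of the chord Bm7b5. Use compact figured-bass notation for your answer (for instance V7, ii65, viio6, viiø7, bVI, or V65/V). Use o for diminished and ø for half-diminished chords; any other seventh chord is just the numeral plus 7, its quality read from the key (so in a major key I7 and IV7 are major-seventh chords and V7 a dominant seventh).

The pitches B-D-F-A form a half-diminished seventh chord rooted on B.
B is scale degree 7 in C major, and a half-diminished seventh chord on that degree is written viiø7.

viiø7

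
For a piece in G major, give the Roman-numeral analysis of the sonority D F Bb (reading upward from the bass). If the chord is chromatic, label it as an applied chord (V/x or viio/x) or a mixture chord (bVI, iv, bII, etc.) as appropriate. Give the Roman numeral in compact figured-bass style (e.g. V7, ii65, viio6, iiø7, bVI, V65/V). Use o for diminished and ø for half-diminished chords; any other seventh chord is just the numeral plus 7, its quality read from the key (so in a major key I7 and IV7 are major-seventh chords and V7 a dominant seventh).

bIII6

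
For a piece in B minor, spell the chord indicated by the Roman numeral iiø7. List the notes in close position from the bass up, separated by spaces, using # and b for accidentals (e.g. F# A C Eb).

The numeral's case and figure indicate a half-diminished seventh chord. In B minor its root, the second degree, is C#.
Stacking thirds from C# gives C#-E-G-B.

C# E G B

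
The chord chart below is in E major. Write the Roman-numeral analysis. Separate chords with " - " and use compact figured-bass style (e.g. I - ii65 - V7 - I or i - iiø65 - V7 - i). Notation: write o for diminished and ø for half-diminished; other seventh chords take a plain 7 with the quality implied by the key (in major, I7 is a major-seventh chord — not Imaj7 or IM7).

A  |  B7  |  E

A has root A, degree 4 in E major, so IV.
B7: root B is the dominant; dominant seventh chord there is V7.
E has root E, degree 1 in E major, so I.

IV - V7 - I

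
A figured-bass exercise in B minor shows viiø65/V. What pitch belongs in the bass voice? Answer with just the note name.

The applied chord viiø65/V is rooted on E#: E#-G#-B-D#.
The figure 65 means first inversion — the third is in the bass.

G#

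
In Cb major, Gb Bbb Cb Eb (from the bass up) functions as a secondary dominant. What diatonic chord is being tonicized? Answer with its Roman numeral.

IV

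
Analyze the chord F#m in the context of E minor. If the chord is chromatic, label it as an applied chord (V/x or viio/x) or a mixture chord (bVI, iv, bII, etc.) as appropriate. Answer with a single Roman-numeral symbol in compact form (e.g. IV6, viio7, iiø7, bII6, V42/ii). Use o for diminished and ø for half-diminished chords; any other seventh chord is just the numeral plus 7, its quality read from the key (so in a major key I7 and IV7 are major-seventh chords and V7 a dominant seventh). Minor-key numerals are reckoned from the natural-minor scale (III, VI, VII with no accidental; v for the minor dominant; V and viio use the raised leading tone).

ii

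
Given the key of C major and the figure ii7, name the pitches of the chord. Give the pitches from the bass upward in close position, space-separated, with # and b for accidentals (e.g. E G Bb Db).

D F A C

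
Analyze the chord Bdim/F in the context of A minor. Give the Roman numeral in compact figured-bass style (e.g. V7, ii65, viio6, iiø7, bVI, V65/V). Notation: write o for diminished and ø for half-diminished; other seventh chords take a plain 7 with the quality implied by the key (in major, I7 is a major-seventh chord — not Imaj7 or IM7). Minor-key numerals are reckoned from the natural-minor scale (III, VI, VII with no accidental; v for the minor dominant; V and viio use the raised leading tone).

iio64

Stacked in thirds the chord is B-D-F: a diminished triad on B.
B is scale degree 2 in A minor, and a diminished triad on that degree is written iio.
With F in the bass the chord is in second inversion, so the figured bass is 64.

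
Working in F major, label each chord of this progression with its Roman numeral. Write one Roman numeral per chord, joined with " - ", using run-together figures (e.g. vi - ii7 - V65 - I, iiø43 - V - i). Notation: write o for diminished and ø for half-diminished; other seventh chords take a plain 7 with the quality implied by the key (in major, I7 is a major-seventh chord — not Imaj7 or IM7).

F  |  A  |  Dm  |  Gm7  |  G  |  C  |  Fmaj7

I - V/vi - vi - ii7 - V/V - V - I7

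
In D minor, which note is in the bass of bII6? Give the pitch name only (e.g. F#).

G

bII in D minor has root Eb; the chord is Eb-G-Bb.
The figure 6 means first inversion — the third is in the bass.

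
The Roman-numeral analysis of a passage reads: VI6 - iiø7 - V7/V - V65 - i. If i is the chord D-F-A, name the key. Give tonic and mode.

i is given as D-F-A — a minor triad with root D.
If D is scale degree 1 and the mode makes that degree carry a minor triad, the tonic is D and the mode is minor.

D minor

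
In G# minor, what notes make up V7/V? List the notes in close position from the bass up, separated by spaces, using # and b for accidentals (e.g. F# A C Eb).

V7/V is a secondary dominant — the dominant seventh of V. V in G# minor is D#, so the applied chord's root is A#, a perfect fifth above.
Building a dominant seventh chord on A# gives A#-C##-E#-G#.

A# C## E# G#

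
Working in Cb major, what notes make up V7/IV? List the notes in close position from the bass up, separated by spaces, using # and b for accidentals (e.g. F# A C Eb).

V7/IV is a secondary dominant — the dominant seventh of IV. IV in Cb major is Fb, so the applied chord's root is Cb, a perfect fifth above.
Building a dominant seventh chord on Cb gives Cb-Eb-Gb-Bbb.

Cb Eb Gb Bbb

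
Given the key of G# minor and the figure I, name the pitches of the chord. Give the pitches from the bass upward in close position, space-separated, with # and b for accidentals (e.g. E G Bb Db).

I is the major tonic (Picardy third), borrowed from the parallel major. In G# minor that root is G#.
So the chord is G#-B#-D#, a major triad.

G# B# D#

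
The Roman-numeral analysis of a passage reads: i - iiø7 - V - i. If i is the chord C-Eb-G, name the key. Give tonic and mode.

C minor

i is given as C-Eb-G — a minor triad with root C.
If C is scale degree 1 and the mode makes that degree carry a minor triad, the tonic is C and the mode is minor.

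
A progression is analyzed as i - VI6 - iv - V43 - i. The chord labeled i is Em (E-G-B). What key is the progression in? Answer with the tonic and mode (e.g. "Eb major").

E minor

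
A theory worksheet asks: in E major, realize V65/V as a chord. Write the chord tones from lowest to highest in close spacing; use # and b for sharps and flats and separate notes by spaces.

A# C# E F#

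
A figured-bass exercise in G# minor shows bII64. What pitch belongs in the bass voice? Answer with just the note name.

bII in G# minor has root A; the chord is A-C#-E.
The figure 64 means second inversion — the fifth is in the bass.

E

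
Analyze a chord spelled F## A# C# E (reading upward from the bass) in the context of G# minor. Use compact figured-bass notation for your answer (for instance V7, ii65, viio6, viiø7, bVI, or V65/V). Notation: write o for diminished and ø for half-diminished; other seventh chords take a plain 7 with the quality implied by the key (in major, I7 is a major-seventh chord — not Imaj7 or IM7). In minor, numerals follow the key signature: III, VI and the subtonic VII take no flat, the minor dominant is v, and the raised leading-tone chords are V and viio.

Stacked in thirds the chord is F##-A#-C#-E: a fully diminished seventh chord on F##.
In G# minor, F## is the leading tone; the diatonic fully diminished seventh chord there is viio7.

viio7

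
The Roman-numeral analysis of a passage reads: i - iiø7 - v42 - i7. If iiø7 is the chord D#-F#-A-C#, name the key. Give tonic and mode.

C# minor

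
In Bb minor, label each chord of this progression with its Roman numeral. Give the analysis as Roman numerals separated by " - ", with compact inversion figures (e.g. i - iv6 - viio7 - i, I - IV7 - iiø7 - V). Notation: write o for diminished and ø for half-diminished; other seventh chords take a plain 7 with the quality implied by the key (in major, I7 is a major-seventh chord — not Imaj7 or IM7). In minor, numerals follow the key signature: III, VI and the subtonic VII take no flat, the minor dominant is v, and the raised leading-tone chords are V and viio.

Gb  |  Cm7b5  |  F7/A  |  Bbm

VI - iiø7 - V65 - i

Gb: root Gb is the submediant; major triad there is VI.
Cm7b5: half-diminished seventh chord on C = scale degree 2 → iiø7.
F7/A: dominant seventh chord on F = scale degree 5 → V65.
Bbm: minor triad on Bb = scale degree 1 → i.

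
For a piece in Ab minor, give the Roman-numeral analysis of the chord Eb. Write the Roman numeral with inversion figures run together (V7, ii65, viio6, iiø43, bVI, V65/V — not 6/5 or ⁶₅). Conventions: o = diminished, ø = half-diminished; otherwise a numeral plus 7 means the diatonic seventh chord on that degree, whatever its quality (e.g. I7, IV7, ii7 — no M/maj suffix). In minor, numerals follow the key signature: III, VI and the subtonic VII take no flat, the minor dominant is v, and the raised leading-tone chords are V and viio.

V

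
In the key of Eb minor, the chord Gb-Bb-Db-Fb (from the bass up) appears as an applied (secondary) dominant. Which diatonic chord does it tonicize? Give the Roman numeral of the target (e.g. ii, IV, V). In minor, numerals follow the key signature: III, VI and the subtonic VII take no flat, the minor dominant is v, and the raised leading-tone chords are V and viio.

The chord is a dominant seventh chord on Gb.
A dominant resolves down a perfect fifth: Gb → Cb. In Eb minor, Cb is scale degree 6, i.e. VI.

VI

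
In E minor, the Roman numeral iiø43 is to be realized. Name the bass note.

C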